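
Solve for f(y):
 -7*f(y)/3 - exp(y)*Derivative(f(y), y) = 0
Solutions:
 f(y) = C1*exp(7*exp(-y)/3)


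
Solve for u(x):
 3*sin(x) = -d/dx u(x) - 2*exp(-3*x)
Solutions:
 u(x) = C1 + 3*cos(x) + 2*exp(-3*x)/3


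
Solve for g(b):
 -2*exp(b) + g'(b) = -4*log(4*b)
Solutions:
 g(b) = C1 - 4*b*log(b) + 4*b*(1 - 2*log(2)) + 2*exp(b)


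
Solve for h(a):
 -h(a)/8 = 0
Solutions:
 h(a) = 0


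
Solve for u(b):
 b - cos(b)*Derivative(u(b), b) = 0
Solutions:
 u(b) = C1 + Integral(b/cos(b), b)


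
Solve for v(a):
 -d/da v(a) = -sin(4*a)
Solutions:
 v(a) = C1 - cos(4*a)/4


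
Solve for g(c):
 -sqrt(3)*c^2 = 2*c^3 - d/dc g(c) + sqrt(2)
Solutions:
 g(c) = C1 + c^4/2 + sqrt(3)*c^3/3 + sqrt(2)*c


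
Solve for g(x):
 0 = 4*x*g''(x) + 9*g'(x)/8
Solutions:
 g(x) = C1 + C2*x^(23/32)


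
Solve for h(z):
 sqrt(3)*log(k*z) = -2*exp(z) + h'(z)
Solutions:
 h(z) = C1 + sqrt(3)*z*log(k*z) - sqrt(3)*z + 2*exp(z)


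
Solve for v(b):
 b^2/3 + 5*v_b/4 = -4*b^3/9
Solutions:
 v(b) = C1 - 4*b^4/45 - 4*b^3/45


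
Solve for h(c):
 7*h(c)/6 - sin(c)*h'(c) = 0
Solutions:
 h(c) = C1*(cos(c) - 1)^(7/12)/(cos(c) + 1)^(7/12)


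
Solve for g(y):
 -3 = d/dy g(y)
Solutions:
 g(y) = C1 - 3*y


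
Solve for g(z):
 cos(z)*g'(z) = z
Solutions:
 g(z) = C1 + Integral(z/cos(z), z)


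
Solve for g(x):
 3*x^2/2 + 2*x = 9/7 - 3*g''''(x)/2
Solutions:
 g(x) = C1 + C2*x + C3*x^2 + C4*x^3 - x^6/360 - x^5/90 + x^4/28


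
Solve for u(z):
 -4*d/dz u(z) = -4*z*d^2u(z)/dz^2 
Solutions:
 u(z) = C1 + C2*z^2


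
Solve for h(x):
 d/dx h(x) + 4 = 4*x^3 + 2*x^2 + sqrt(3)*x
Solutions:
 h(x) = C1 + x^4 + 2*x^3/3 + sqrt(3)*x^2/2 - 4*x


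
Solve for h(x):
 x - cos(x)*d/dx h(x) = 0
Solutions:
 h(x) = C1 + Integral(x/cos(x), x)


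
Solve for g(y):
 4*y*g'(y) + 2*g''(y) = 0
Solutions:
 g(y) = C1 + C2*erf(y)


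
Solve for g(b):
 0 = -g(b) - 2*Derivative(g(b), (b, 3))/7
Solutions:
 g(b) = C3*exp(-2^(2/3)*7^(1/3)*b/2) + (C1*sin(2^(2/3)*sqrt(3)*7^(1/3)*b/4) + C2*cos(2^(2/3)*sqrt(3)*7^(1/3)*b/4))*exp(2^(2/3)*7^(1/3)*b/4)


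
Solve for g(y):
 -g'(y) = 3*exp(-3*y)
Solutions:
 g(y) = C1 + exp(-3*y)


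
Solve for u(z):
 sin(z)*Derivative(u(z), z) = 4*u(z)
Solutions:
 u(z) = C1*(cos(z)^2 - 2*cos(z) + 1)/(cos(z)^2 + 2*cos(z) + 1)


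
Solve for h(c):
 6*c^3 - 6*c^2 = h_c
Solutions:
 h(c) = C1 + 3*c^4/2 - 2*c^3


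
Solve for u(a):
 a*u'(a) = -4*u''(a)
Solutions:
 u(a) = C1 + C2*erf(sqrt(2)*a/4)


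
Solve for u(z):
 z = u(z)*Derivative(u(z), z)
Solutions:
 u(z) = -sqrt(C1 + z^2)
 u(z) = sqrt(C1 + z^2)


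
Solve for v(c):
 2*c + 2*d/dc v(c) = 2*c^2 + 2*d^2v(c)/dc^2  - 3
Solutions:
 v(c) = C1 + C2*exp(c) + c^3/3 + c^2/2 - c/2


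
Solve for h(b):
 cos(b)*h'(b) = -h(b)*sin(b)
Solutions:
 h(b) = C1*cos(b)


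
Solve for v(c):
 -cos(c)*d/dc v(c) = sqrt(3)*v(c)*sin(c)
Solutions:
 v(c) = C1*cos(c)^(sqrt(3))


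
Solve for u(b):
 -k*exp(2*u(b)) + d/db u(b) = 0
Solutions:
 u(b) = log(-sqrt(-1/(C1 + b*k))) - log(2)/2
 u(b) = log(-1/(C1 + b*k))/2 - log(2)/2


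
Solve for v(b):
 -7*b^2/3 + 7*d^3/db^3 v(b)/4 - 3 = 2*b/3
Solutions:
 v(b) = C1 + C2*b + C3*b^2 + b^5/45 + b^4/63 + 2*b^3/7


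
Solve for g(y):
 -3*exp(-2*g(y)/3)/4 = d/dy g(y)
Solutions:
 g(y) = 3*log(-sqrt(C1 - 3*y)) - 3*log(6)/2
 g(y) = 3*log(C1 - 3*y)/2 - 3*log(6)/2


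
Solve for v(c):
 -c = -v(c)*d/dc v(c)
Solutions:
 v(c) = -sqrt(C1 + c^2)
 v(c) = sqrt(C1 + c^2)


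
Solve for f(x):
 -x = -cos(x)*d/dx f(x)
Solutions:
 f(x) = C1 + Integral(x/cos(x), x)


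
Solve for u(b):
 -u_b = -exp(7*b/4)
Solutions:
 u(b) = C1 + 4*exp(7*b/4)/7


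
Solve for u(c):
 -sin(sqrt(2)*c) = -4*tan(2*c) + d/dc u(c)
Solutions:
 u(c) = C1 - 2*log(cos(2*c)) + sqrt(2)*cos(sqrt(2)*c)/2


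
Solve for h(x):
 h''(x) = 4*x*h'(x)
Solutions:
 h(x) = C1 + C2*erfi(sqrt(2)*x)


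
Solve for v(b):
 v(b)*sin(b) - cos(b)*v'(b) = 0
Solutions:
 v(b) = C1/cos(b)


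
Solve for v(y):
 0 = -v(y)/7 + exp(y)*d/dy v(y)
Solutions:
 v(y) = C1*exp(-exp(-y)/7)


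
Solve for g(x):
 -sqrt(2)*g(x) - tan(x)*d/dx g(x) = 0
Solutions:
 g(x) = C1/sin(x)^(sqrt(2))


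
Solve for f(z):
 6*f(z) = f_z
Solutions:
 f(z) = C1*exp(6*z)


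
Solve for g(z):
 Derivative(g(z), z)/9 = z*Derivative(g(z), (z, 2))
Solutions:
 g(z) = C1 + C2*z^(10/9)


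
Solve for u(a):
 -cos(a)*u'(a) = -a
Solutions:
 u(a) = C1 + Integral(a/cos(a), a)


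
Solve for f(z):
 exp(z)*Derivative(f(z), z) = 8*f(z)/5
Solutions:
 f(z) = C1*exp(-8*exp(-z)/5)


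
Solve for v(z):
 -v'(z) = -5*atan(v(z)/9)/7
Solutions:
 Integral(1/atan(_y/9), (_y, v(z))) = C1 + 5*z/7


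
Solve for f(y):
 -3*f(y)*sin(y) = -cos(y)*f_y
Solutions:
 f(y) = C1/cos(y)^3


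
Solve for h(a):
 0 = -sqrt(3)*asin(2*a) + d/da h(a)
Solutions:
 h(a) = C1 + sqrt(3)*(a*asin(2*a) + sqrt(1 - 4*a^2)/2)


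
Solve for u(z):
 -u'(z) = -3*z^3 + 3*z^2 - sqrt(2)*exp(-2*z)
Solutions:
 u(z) = C1 + 3*z^4/4 - z^3 - sqrt(2)*exp(-2*z)/2


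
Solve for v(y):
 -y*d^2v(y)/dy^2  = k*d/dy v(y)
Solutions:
 v(y) = C1 + y^(1 - re(k))*(C2*sin(log(y)*Abs(im(k))) + C3*cos(log(y)*im(k)))


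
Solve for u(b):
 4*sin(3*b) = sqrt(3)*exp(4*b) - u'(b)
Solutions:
 u(b) = C1 + sqrt(3)*exp(4*b)/4 + 4*cos(3*b)/3


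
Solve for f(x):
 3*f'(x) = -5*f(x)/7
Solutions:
 f(x) = C1*exp(-5*x/21)


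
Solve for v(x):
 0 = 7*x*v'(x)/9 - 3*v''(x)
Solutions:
 v(x) = C1 + C2*erfi(sqrt(42)*x/18)


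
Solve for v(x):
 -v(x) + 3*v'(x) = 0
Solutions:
 v(x) = C1*exp(x/3)


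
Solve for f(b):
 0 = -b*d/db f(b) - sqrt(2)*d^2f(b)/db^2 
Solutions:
 f(b) = C1 + C2*erf(2^(1/4)*b/2)


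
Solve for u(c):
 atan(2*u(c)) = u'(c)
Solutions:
 Integral(1/atan(2*_y), (_y, u(c))) = C1 + c


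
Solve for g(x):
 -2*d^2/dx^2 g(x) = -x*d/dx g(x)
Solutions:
 g(x) = C1 + C2*erfi(x/2)


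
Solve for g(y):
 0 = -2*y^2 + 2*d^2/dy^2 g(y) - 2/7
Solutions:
 g(y) = C1 + C2*y + y^4/12 + y^2/14


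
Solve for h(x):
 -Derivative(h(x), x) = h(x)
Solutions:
 h(x) = C1*exp(-x)


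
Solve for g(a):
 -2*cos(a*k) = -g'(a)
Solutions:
 g(a) = C1 + 2*sin(a*k)/k


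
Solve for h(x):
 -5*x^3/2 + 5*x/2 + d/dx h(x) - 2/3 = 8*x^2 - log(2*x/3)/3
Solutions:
 h(x) = C1 + 5*x^4/8 + 8*x^3/3 - 5*x^2/4 - x*log(x)/3 - x*log(2)/3 + x*log(3)/3 + x


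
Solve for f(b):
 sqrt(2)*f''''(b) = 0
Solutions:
 f(b) = C1 + C2*b + C3*b^2 + C4*b^3


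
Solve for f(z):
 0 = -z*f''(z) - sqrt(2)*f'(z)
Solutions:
 f(z) = C1 + C2*z^(1 - sqrt(2))


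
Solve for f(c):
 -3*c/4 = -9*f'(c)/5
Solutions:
 f(c) = C1 + 5*c^2/24


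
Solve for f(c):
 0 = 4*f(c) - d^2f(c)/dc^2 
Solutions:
 f(c) = C1*exp(-2*c) + C2*exp(2*c)


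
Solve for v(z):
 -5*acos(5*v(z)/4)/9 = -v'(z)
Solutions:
 Integral(1/acos(5*_y/4), (_y, v(z))) = C1 + 5*z/9


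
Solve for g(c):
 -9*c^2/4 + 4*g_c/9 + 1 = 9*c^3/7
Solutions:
 g(c) = C1 + 81*c^4/112 + 27*c^3/16 - 9*c/4


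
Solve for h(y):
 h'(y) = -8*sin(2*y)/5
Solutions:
 h(y) = C1 + 4*cos(2*y)/5


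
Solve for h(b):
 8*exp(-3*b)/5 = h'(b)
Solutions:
 h(b) = C1 - 8*exp(-3*b)/15


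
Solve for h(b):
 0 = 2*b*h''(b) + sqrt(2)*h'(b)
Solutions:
 h(b) = C1 + C2*b^(1 - sqrt(2)/2)


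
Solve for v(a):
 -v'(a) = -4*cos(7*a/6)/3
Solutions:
 v(a) = C1 + 8*sin(7*a/6)/7


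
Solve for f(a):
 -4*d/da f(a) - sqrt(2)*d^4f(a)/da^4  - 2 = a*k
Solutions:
 f(a) = C1 + C4*exp(-sqrt(2)*a) - a^2*k/8 - a/2 + (C2*sin(sqrt(6)*a/2) + C3*cos(sqrt(6)*a/2))*exp(sqrt(2)*a/2)


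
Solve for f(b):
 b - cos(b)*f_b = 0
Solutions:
 f(b) = C1 + Integral(b/cos(b), b)


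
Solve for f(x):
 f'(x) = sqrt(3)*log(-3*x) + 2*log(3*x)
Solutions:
 f(x) = C1 + x*(sqrt(3) + 2)*log(x) + x*(-2 - sqrt(3) + sqrt(3)*log(3) + 2*log(3) + sqrt(3)*I*pi)


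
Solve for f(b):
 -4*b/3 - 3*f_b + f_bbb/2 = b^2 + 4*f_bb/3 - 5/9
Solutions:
 f(b) = C1 + C2*exp(b*(4 - sqrt(70))/3) + C3*exp(b*(4 + sqrt(70))/3) - b^3/9 - 2*b^2/27 + 34*b/243


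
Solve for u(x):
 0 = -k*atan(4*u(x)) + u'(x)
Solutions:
 Integral(1/atan(4*_y), (_y, u(x))) = C1 + k*x


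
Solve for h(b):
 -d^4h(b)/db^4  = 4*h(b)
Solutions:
 h(b) = (C1*sin(b) + C2*cos(b))*exp(-b) + (C3*sin(b) + C4*cos(b))*exp(b)


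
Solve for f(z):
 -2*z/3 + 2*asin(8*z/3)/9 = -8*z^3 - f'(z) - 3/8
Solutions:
 f(z) = C1 - 2*z^4 + z^2/3 - 2*z*asin(8*z/3)/9 - 3*z/8 - sqrt(9 - 64*z^2)/36


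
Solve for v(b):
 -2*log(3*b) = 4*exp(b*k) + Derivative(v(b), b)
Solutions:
 v(b) = C1 - 2*b*log(b) + 2*b*(1 - log(3)) + Piecewise((-4*exp(b*k)/k, Ne(k, 0)), (-4*b, True))


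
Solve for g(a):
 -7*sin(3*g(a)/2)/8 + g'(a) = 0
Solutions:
 -7*a/8 + log(cos(3*g(a)/2) - 1)/3 - log(cos(3*g(a)/2) + 1)/3 = C1


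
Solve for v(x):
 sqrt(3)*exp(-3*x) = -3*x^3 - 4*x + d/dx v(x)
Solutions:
 v(x) = C1 + 3*x^4/4 + 2*x^2 - sqrt(3)*exp(-3*x)/3


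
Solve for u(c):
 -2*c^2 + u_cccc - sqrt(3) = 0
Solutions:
 u(c) = C1 + C2*c + C3*c^2 + C4*c^3 + c^6/180 + sqrt(3)*c^4/24


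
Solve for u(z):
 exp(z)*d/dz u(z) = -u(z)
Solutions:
 u(z) = C1*exp(exp(-z))


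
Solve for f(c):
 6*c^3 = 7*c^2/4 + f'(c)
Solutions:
 f(c) = C1 + 3*c^4/2 - 7*c^3/12


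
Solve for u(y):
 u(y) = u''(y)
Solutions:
 u(y) = C1*exp(-y) + C2*exp(y)


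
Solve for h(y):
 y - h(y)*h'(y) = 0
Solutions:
 h(y) = -sqrt(C1 + y^2)
 h(y) = sqrt(C1 + y^2)


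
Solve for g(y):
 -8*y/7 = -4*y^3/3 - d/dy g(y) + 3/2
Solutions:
 g(y) = C1 - y^4/3 + 4*y^2/7 + 3*y/2


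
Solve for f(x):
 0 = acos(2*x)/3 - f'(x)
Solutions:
 f(x) = C1 + x*acos(2*x)/3 - sqrt(1 - 4*x^2)/6


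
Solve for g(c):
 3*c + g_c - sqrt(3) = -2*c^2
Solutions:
 g(c) = C1 - 2*c^3/3 - 3*c^2/2 + sqrt(3)*c


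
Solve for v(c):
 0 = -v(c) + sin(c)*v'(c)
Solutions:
 v(c) = C1*sqrt(cos(c) - 1)/sqrt(cos(c) + 1)


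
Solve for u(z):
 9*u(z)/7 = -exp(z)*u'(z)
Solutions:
 u(z) = C1*exp(9*exp(-z)/7)


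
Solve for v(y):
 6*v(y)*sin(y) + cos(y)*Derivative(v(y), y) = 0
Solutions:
 v(y) = C1*cos(y)^6


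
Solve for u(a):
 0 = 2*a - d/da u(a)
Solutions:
 u(a) = C1 + a^2


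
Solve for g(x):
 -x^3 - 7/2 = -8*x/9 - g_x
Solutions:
 g(x) = C1 + x^4/4 - 4*x^2/9 + 7*x/2


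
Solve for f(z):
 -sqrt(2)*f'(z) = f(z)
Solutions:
 f(z) = C1*exp(-sqrt(2)*z/2)


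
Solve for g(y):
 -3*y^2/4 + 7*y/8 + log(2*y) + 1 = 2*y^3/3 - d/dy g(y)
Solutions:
 g(y) = C1 + y^4/6 + y^3/4 - 7*y^2/16 - y*log(y) - y*log(2)


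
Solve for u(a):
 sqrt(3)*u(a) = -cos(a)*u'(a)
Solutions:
 u(a) = C1*(sin(a) - 1)^(sqrt(3)/2)/(sin(a) + 1)^(sqrt(3)/2)


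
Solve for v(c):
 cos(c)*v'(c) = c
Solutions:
 v(c) = C1 + Integral(c/cos(c), c)


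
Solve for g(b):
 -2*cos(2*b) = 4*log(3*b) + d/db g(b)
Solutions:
 g(b) = C1 - 4*b*log(b) - 4*b*log(3) + 4*b - sin(2*b)


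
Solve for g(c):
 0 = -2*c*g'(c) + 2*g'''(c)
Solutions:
 g(c) = C1 + Integral(C2*airyai(c) + C3*airybi(c), c)


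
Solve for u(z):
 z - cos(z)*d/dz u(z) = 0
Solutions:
 u(z) = C1 + Integral(z/cos(z), z)


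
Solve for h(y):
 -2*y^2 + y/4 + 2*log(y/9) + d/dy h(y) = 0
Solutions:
 h(y) = C1 + 2*y^3/3 - y^2/8 - 2*y*log(y) + 2*y + y*log(81)


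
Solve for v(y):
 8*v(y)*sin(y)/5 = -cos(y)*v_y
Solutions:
 v(y) = C1*cos(y)^(8/5)


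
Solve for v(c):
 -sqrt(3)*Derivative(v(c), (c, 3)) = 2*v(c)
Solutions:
 v(c) = C3*exp(-2^(1/3)*3^(5/6)*c/3) + (C1*sin(6^(1/3)*c/2) + C2*cos(6^(1/3)*c/2))*exp(2^(1/3)*3^(5/6)*c/6)


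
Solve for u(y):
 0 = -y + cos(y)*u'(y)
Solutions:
 u(y) = C1 + Integral(y/cos(y), y)


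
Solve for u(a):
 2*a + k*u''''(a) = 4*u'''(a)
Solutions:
 u(a) = C1 + C2*a + C3*a^2 + C4*exp(4*a/k) + a^4/48 + a^3*k/48


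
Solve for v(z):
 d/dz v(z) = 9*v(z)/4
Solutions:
 v(z) = C1*exp(9*z/4)


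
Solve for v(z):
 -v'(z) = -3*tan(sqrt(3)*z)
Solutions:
 v(z) = C1 - sqrt(3)*log(cos(sqrt(3)*z))


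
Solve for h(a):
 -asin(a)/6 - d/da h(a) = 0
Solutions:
 h(a) = C1 - a*asin(a)/6 - sqrt(1 - a^2)/6


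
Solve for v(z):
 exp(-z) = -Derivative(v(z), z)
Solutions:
 v(z) = C1 + exp(-z)


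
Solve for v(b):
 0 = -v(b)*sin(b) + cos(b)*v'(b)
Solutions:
 v(b) = C1/cos(b)


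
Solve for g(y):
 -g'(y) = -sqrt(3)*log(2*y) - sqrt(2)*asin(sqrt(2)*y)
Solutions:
 g(y) = C1 + sqrt(3)*y*(log(y) - 1) + sqrt(3)*y*log(2) + sqrt(2)*(y*asin(sqrt(2)*y) + sqrt(2)*sqrt(1 - 2*y^2)/2)


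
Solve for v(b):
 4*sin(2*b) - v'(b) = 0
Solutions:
 v(b) = C1 - 2*cos(2*b)


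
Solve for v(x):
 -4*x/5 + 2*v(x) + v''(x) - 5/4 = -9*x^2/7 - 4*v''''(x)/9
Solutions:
 v(x) = -9*x^2/14 + 2*x/5 + (C1*sin(2^(3/4)*sqrt(3)*x*cos(atan(sqrt(23)/3)/2)/2) + C2*cos(2^(3/4)*sqrt(3)*x*cos(atan(sqrt(23)/3)/2)/2))*exp(-2^(3/4)*sqrt(3)*x*sin(atan(sqrt(23)/3)/2)/2) + (C3*sin(2^(3/4)*sqrt(3)*x*cos(atan(sqrt(23)/3)/2)/2) + C4*cos(2^(3/4)*sqrt(3)*x*cos(atan(sqrt(23)/3)/2)/2))*exp(2^(3/4)*sqrt(3)*x*sin(atan(sqrt(23)/3)/2)/2) + 71/56


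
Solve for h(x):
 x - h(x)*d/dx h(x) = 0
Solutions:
 h(x) = -sqrt(C1 + x^2)
 h(x) = sqrt(C1 + x^2)


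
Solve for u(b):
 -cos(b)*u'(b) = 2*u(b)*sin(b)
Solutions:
 u(b) = C1*cos(b)^2


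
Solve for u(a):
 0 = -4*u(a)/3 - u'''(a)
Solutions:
 u(a) = C3*exp(-6^(2/3)*a/3) + (C1*sin(2^(2/3)*3^(1/6)*a/2) + C2*cos(2^(2/3)*3^(1/6)*a/2))*exp(6^(2/3)*a/6)


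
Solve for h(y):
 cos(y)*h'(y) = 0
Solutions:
 h(y) = C1


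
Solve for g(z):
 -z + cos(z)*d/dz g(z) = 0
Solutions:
 g(z) = C1 + Integral(z/cos(z), z)


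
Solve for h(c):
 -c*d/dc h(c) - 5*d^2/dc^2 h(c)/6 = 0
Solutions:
 h(c) = C1 + C2*erf(sqrt(15)*c/5)


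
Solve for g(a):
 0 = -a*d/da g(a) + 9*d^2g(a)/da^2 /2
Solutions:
 g(a) = C1 + C2*erfi(a/3)


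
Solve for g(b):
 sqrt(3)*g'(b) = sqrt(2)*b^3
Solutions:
 g(b) = C1 + sqrt(6)*b^4/12


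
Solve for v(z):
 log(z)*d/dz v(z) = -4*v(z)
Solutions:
 v(z) = C1*exp(-4*li(z))


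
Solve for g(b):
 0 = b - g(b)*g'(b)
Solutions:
 g(b) = -sqrt(C1 + b^2)
 g(b) = sqrt(C1 + b^2)


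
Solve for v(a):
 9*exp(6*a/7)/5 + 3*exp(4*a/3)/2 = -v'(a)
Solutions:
 v(a) = C1 - 21*exp(6*a/7)/10 - 9*exp(4*a/3)/8


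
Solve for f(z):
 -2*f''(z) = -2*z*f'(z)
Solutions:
 f(z) = C1 + C2*erfi(sqrt(2)*z/2)


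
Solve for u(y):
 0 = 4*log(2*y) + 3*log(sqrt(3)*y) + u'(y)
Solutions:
 u(y) = C1 - 7*y*log(y) - y*log(48*sqrt(3)) + 7*y


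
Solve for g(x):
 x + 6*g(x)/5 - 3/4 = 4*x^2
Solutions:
 g(x) = 10*x^2/3 - 5*x/6 + 5/8


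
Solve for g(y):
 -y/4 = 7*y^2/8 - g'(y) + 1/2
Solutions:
 g(y) = C1 + 7*y^3/24 + y^2/8 + y/2


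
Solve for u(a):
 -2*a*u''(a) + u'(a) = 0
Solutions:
 u(a) = C1 + C2*a^(3/2)


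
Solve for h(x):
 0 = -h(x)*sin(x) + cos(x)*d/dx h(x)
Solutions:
 h(x) = C1/cos(x)


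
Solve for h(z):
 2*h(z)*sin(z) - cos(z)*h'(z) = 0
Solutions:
 h(z) = C1/cos(z)^2


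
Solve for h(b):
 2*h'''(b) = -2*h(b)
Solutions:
 h(b) = C3*exp(-b) + (C1*sin(sqrt(3)*b/2) + C2*cos(sqrt(3)*b/2))*exp(b/2)


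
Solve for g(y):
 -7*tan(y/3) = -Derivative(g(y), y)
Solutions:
 g(y) = C1 - 21*log(cos(y/3))


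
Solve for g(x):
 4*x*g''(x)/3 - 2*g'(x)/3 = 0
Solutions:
 g(x) = C1 + C2*x^(3/2)


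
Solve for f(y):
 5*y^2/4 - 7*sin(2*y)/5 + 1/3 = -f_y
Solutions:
 f(y) = C1 - 5*y^3/12 - y/3 - 7*cos(2*y)/10


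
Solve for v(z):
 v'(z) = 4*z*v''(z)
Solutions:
 v(z) = C1 + C2*z^(5/4)


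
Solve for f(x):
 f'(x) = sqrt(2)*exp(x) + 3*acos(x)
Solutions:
 f(x) = C1 + 3*x*acos(x) - 3*sqrt(1 - x^2) + sqrt(2)*exp(x)


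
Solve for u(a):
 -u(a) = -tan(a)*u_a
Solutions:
 u(a) = C1*sin(a)


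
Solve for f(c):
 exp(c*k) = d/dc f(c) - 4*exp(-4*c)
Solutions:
 f(c) = C1 - exp(-4*c) + exp(c*k)/k


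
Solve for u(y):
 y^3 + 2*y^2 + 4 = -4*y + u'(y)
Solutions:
 u(y) = C1 + y^4/4 + 2*y^3/3 + 2*y^2 + 4*y


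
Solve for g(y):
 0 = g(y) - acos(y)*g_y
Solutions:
 g(y) = C1*exp(Integral(1/acos(y), y))


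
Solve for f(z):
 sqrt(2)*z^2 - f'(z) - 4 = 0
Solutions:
 f(z) = C1 + sqrt(2)*z^3/3 - 4*z


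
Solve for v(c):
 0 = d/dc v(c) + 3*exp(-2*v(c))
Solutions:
 v(c) = log(-sqrt(C1 - 6*c))
 v(c) = log(C1 - 6*c)/2


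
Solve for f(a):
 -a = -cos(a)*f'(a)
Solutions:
 f(a) = C1 + Integral(a/cos(a), a)


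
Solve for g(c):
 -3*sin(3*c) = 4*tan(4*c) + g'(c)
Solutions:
 g(c) = C1 + log(cos(4*c)) + cos(3*c)


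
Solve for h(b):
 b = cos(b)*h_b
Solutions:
 h(b) = C1 + Integral(b/cos(b), b)


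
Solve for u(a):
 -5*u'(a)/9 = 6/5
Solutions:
 u(a) = C1 - 54*a/25


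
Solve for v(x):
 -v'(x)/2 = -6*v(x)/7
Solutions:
 v(x) = C1*exp(12*x/7)


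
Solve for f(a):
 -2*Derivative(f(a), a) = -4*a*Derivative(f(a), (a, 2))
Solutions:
 f(a) = C1 + C2*a^(3/2)


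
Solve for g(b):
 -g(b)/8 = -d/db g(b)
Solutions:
 g(b) = C1*exp(b/8)


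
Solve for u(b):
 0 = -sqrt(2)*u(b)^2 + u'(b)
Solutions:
 u(b) = -1/(C1 + sqrt(2)*b)


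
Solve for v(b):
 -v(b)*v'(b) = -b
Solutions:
 v(b) = -sqrt(C1 + b^2)
 v(b) = sqrt(C1 + b^2)


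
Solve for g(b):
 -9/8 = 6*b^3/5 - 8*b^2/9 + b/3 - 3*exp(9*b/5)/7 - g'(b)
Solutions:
 g(b) = C1 + 3*b^4/10 - 8*b^3/27 + b^2/6 + 9*b/8 - 5*exp(9*b/5)/21


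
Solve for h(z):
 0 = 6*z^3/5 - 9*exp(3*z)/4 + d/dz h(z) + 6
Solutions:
 h(z) = C1 - 3*z^4/10 - 6*z + 3*exp(3*z)/4


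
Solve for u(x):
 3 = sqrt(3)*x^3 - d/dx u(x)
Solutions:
 u(x) = C1 + sqrt(3)*x^4/4 - 3*x


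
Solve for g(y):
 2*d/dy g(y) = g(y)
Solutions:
 g(y) = C1*exp(y/2)


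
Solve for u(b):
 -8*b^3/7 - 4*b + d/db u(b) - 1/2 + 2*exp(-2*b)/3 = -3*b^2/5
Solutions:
 u(b) = C1 + 2*b^4/7 - b^3/5 + 2*b^2 + b/2 + exp(-2*b)/3


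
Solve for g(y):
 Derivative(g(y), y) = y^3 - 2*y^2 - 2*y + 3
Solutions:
 g(y) = C1 + y^4/4 - 2*y^3/3 - y^2 + 3*y


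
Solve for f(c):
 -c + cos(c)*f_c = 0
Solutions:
 f(c) = C1 + Integral(c/cos(c), c)


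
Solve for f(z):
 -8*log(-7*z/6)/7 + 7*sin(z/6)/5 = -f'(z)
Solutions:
 f(z) = C1 + 8*z*log(-z)/7 - 8*z*log(6)/7 - 8*z/7 + 8*z*log(7)/7 + 42*cos(z/6)/5


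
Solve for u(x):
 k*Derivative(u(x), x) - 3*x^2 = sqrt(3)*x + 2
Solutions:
 u(x) = C1 + x^3/k + sqrt(3)*x^2/(2*k) + 2*x/k


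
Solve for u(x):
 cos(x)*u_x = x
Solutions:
 u(x) = C1 + Integral(x/cos(x), x)


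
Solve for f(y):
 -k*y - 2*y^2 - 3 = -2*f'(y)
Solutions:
 f(y) = C1 + k*y^2/4 + y^3/3 + 3*y/2


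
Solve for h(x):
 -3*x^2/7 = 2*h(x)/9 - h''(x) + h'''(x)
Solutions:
 h(x) = C1*exp(x*((sqrt(3) + 2)^(-1/3) + (sqrt(3) + 2)^(1/3) + 2)/6)*sin(sqrt(3)*x*(-(sqrt(3) + 2)^(1/3) + (sqrt(3) + 2)^(-1/3))/6) + C2*exp(x*((sqrt(3) + 2)^(-1/3) + (sqrt(3) + 2)^(1/3) + 2)/6)*cos(sqrt(3)*x*(-(sqrt(3) + 2)^(1/3) + (sqrt(3) + 2)^(-1/3))/6) + C3*exp(x*(-(sqrt(3) + 2)^(1/3) - 1/(sqrt(3) + 2)^(1/3) + 1)/3) - 27*x^2/14 - 243/14


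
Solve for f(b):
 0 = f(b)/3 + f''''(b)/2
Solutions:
 f(b) = (C1*sin(6^(3/4)*b/6) + C2*cos(6^(3/4)*b/6))*exp(-6^(3/4)*b/6) + (C3*sin(6^(3/4)*b/6) + C4*cos(6^(3/4)*b/6))*exp(6^(3/4)*b/6)


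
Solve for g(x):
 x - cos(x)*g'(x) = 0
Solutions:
 g(x) = C1 + Integral(x/cos(x), x)


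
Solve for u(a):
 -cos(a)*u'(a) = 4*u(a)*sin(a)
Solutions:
 u(a) = C1*cos(a)^4


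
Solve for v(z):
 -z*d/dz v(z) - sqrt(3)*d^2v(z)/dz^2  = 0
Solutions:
 v(z) = C1 + C2*erf(sqrt(2)*3^(3/4)*z/6)


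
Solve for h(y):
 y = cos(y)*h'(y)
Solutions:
 h(y) = C1 + Integral(y/cos(y), y)


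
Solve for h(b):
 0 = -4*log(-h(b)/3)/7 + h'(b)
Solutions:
 -7*Integral(1/(log(-_y) - log(3)), (_y, h(b)))/4 = C1 - b


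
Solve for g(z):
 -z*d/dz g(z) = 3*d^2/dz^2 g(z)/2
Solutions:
 g(z) = C1 + C2*erf(sqrt(3)*z/3)


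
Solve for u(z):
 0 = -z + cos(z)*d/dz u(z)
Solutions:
 u(z) = C1 + Integral(z/cos(z), z)


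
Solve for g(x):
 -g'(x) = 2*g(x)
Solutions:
 g(x) = C1*exp(-2*x)


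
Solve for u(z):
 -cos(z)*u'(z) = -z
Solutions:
 u(z) = C1 + Integral(z/cos(z), z)


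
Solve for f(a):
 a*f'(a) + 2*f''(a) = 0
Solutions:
 f(a) = C1 + C2*erf(a/2)


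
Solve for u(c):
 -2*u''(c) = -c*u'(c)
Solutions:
 u(c) = C1 + C2*erfi(c/2)


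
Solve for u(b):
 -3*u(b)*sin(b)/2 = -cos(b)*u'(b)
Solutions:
 u(b) = C1/cos(b)^(3/2)


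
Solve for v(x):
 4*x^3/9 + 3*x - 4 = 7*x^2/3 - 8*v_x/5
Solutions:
 v(x) = C1 - 5*x^4/72 + 35*x^3/72 - 15*x^2/16 + 5*x/2


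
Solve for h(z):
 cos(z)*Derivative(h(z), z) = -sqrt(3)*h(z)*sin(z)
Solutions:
 h(z) = C1*cos(z)^(sqrt(3))


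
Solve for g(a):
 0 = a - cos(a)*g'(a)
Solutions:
 g(a) = C1 + Integral(a/cos(a), a)


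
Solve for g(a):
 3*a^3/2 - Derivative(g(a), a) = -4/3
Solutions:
 g(a) = C1 + 3*a^4/8 + 4*a/3


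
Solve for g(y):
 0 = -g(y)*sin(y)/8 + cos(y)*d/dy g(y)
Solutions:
 g(y) = C1/cos(y)^(1/8)


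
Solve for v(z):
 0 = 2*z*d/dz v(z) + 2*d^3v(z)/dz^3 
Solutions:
 v(z) = C1 + Integral(C2*airyai(-z) + C3*airybi(-z), z)


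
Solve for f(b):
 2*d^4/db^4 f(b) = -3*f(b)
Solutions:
 f(b) = (C1*sin(6^(1/4)*b/2) + C2*cos(6^(1/4)*b/2))*exp(-6^(1/4)*b/2) + (C3*sin(6^(1/4)*b/2) + C4*cos(6^(1/4)*b/2))*exp(6^(1/4)*b/2)


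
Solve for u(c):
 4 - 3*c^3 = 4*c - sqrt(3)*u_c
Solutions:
 u(c) = C1 + sqrt(3)*c^4/4 + 2*sqrt(3)*c^2/3 - 4*sqrt(3)*c/3


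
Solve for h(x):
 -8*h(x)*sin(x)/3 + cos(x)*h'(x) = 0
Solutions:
 h(x) = C1/cos(x)^(8/3)


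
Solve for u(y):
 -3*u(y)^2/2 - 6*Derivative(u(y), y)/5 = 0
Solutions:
 u(y) = 4/(C1 + 5*y)


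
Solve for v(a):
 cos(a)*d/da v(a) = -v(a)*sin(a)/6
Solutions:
 v(a) = C1*cos(a)^(1/6)


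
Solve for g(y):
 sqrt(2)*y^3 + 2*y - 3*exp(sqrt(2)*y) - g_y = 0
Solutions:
 g(y) = C1 + sqrt(2)*y^4/4 + y^2 - 3*sqrt(2)*exp(sqrt(2)*y)/2


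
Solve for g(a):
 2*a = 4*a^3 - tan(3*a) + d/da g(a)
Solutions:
 g(a) = C1 - a^4 + a^2 - log(cos(3*a))/3


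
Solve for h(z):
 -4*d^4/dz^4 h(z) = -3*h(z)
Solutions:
 h(z) = C1*exp(-sqrt(2)*3^(1/4)*z/2) + C2*exp(sqrt(2)*3^(1/4)*z/2) + C3*sin(sqrt(2)*3^(1/4)*z/2) + C4*cos(sqrt(2)*3^(1/4)*z/2)


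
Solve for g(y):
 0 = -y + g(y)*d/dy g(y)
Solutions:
 g(y) = -sqrt(C1 + y^2)
 g(y) = sqrt(C1 + y^2)


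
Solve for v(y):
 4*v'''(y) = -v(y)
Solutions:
 v(y) = C3*exp(-2^(1/3)*y/2) + (C1*sin(2^(1/3)*sqrt(3)*y/4) + C2*cos(2^(1/3)*sqrt(3)*y/4))*exp(2^(1/3)*y/4)


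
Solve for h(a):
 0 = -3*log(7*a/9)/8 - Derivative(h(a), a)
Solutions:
 h(a) = C1 - 3*a*log(a)/8 - 3*a*log(7)/8 + 3*a/8 + 3*a*log(3)/4


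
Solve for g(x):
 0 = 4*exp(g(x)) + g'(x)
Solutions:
 g(x) = log(1/(C1 + 4*x))


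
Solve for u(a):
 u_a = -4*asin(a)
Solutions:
 u(a) = C1 - 4*a*asin(a) - 4*sqrt(1 - a^2)


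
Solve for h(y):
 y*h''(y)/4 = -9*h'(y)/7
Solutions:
 h(y) = C1 + C2/y^(29/7)


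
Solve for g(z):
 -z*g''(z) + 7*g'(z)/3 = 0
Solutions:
 g(z) = C1 + C2*z^(10/3)


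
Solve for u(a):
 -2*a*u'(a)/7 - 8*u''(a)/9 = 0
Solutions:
 u(a) = C1 + C2*erf(3*sqrt(14)*a/28)


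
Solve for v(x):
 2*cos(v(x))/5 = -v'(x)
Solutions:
 2*x/5 - log(sin(v(x)) - 1)/2 + log(sin(v(x)) + 1)/2 = C1


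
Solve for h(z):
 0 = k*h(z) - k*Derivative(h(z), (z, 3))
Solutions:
 h(z) = C3*exp(z) + (C1*sin(sqrt(3)*z/2) + C2*cos(sqrt(3)*z/2))*exp(-z/2)


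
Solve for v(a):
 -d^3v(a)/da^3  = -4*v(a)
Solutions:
 v(a) = C3*exp(2^(2/3)*a) + (C1*sin(2^(2/3)*sqrt(3)*a/2) + C2*cos(2^(2/3)*sqrt(3)*a/2))*exp(-2^(2/3)*a/2)


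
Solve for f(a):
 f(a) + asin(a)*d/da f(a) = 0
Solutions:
 f(a) = C1*exp(-Integral(1/asin(a), a))


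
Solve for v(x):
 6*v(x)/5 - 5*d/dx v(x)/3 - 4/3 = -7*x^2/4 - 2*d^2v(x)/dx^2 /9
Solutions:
 v(x) = C1*exp(3*x*(25 - sqrt(385))/20) + C2*exp(3*x*(sqrt(385) + 25)/20) - 35*x^2/24 - 875*x/216 - 15455/3888


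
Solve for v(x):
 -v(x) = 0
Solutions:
 v(x) = 0


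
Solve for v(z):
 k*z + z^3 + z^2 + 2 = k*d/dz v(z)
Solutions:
 v(z) = C1 + z^2/2 + z^4/(4*k) + z^3/(3*k) + 2*z/k


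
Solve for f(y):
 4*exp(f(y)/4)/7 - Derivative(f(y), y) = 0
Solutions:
 f(y) = 4*log(-1/(C1 + 4*y)) + 4*log(28)


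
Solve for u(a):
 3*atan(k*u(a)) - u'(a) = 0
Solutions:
 Integral(1/atan(_y*k), (_y, u(a))) = C1 + 3*a


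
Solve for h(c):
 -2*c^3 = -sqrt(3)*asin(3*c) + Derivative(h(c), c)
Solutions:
 h(c) = C1 - c^4/2 + sqrt(3)*(c*asin(3*c) + sqrt(1 - 9*c^2)/3)


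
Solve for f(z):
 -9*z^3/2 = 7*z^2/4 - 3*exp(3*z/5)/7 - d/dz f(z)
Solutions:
 f(z) = C1 + 9*z^4/8 + 7*z^3/12 - 5*exp(3*z/5)/7


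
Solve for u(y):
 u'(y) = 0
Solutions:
 u(y) = C1


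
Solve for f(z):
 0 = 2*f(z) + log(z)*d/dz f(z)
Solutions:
 f(z) = C1*exp(-2*li(z))


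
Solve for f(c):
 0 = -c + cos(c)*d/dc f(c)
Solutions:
 f(c) = C1 + Integral(c/cos(c), c)


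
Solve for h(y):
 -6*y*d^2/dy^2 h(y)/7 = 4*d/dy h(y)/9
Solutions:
 h(y) = C1 + C2*y^(13/27)


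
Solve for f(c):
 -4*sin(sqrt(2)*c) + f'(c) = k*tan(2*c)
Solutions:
 f(c) = C1 - k*log(cos(2*c))/2 - 2*sqrt(2)*cos(sqrt(2)*c)


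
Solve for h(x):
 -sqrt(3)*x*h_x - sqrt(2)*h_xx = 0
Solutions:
 h(x) = C1 + C2*erf(6^(1/4)*x/2)


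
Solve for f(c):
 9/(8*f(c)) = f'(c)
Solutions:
 f(c) = -sqrt(C1 + 9*c)/2
 f(c) = sqrt(C1 + 9*c)/2


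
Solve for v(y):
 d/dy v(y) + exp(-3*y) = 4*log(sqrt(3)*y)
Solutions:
 v(y) = C1 + 4*y*log(y) + 2*y*(-2 + log(3)) + exp(-3*y)/3


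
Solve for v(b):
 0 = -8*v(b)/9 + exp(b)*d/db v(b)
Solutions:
 v(b) = C1*exp(-8*exp(-b)/9)


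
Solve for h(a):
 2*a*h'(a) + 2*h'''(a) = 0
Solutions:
 h(a) = C1 + Integral(C2*airyai(-a) + C3*airybi(-a), a)


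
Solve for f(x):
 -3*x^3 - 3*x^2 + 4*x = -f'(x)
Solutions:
 f(x) = C1 + 3*x^4/4 + x^3 - 2*x^2


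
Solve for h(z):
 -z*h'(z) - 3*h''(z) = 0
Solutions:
 h(z) = C1 + C2*erf(sqrt(6)*z/6)


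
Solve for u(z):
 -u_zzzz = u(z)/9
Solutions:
 u(z) = (C1*sin(sqrt(6)*z/6) + C2*cos(sqrt(6)*z/6))*exp(-sqrt(6)*z/6) + (C3*sin(sqrt(6)*z/6) + C4*cos(sqrt(6)*z/6))*exp(sqrt(6)*z/6)


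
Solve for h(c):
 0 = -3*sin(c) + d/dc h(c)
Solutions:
 h(c) = C1 - 3*cos(c)


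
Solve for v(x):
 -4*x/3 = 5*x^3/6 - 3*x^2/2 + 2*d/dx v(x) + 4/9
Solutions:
 v(x) = C1 - 5*x^4/48 + x^3/4 - x^2/3 - 2*x/9


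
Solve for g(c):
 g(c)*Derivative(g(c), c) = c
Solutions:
 g(c) = -sqrt(C1 + c^2)
 g(c) = sqrt(C1 + c^2)


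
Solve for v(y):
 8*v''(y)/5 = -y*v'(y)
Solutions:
 v(y) = C1 + C2*erf(sqrt(5)*y/4)


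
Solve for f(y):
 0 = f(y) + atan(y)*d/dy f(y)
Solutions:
 f(y) = C1*exp(-Integral(1/atan(y), y))


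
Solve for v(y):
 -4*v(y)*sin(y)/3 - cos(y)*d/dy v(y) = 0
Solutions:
 v(y) = C1*cos(y)^(4/3)


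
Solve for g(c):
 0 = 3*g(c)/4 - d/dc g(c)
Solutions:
 g(c) = C1*exp(3*c/4)


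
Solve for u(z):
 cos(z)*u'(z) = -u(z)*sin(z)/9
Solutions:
 u(z) = C1*cos(z)^(1/9)


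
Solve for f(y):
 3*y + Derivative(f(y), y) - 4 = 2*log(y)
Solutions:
 f(y) = C1 - 3*y^2/2 + 2*y*log(y) + 2*y


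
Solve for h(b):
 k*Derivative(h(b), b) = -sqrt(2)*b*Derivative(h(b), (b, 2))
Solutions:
 h(b) = C1 + b^(-sqrt(2)*re(k)/2 + 1)*(C2*sin(sqrt(2)*log(b)*Abs(im(k))/2) + C3*cos(sqrt(2)*log(b)*im(k)/2))


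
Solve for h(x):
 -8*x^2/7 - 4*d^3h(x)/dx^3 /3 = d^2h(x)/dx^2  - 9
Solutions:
 h(x) = C1 + C2*x + C3*exp(-3*x/4) - 2*x^4/21 + 32*x^3/63 + 311*x^2/126


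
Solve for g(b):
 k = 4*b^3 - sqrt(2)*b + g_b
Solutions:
 g(b) = C1 - b^4 + sqrt(2)*b^2/2 + b*k


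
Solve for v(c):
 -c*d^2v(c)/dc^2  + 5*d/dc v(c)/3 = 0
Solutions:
 v(c) = C1 + C2*c^(8/3)


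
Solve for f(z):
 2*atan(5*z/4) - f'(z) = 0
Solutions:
 f(z) = C1 + 2*z*atan(5*z/4) - 4*log(25*z^2 + 16)/5


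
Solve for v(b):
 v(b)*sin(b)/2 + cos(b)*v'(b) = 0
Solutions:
 v(b) = C1*sqrt(cos(b))


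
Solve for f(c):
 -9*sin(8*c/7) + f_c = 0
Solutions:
 f(c) = C1 - 63*cos(8*c/7)/8


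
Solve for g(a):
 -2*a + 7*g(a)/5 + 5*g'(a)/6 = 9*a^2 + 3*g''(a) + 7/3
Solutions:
 g(a) = C1*exp(a*(25 - sqrt(15745))/180) + C2*exp(a*(25 + sqrt(15745))/180) + 45*a^2/7 - 305*a/49 + 22585/686


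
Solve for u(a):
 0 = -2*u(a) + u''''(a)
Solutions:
 u(a) = C1*exp(-2^(1/4)*a) + C2*exp(2^(1/4)*a) + C3*sin(2^(1/4)*a) + C4*cos(2^(1/4)*a)


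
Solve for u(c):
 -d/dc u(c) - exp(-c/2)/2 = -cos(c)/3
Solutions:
 u(c) = C1 + sin(c)/3 + exp(-c/2)


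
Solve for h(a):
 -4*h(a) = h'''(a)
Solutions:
 h(a) = C3*exp(-2^(2/3)*a) + (C1*sin(2^(2/3)*sqrt(3)*a/2) + C2*cos(2^(2/3)*sqrt(3)*a/2))*exp(2^(2/3)*a/2)


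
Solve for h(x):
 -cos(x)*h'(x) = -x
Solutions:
 h(x) = C1 + Integral(x/cos(x), x)


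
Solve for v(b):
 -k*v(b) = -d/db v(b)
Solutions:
 v(b) = C1*exp(b*k)


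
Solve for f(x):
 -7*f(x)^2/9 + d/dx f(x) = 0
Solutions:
 f(x) = -9/(C1 + 7*x)


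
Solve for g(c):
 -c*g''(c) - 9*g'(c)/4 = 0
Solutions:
 g(c) = C1 + C2/c^(5/4)


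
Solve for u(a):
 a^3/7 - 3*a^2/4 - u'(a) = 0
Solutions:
 u(a) = C1 + a^4/28 - a^3/4


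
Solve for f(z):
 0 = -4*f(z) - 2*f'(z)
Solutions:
 f(z) = C1*exp(-2*z)


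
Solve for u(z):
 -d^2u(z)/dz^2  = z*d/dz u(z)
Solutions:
 u(z) = C1 + C2*erf(sqrt(2)*z/2)


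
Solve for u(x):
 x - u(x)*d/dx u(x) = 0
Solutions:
 u(x) = -sqrt(C1 + x^2)
 u(x) = sqrt(C1 + x^2)


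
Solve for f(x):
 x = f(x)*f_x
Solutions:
 f(x) = -sqrt(C1 + x^2)
 f(x) = sqrt(C1 + x^2)


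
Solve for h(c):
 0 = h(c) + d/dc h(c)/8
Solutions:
 h(c) = C1*exp(-8*c)


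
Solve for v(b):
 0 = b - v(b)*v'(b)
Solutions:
 v(b) = -sqrt(C1 + b^2)
 v(b) = sqrt(C1 + b^2)


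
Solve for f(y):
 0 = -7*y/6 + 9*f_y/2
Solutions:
 f(y) = C1 + 7*y^2/54


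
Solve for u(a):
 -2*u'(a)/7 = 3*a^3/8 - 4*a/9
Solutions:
 u(a) = C1 - 21*a^4/64 + 7*a^2/9


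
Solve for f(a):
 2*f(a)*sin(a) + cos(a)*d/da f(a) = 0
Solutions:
 f(a) = C1*cos(a)^2


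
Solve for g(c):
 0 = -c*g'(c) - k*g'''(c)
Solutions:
 g(c) = C1 + Integral(C2*airyai(c*(-1/k)^(1/3)) + C3*airybi(c*(-1/k)^(1/3)), c)


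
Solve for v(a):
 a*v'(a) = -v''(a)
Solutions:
 v(a) = C1 + C2*erf(sqrt(2)*a/2)


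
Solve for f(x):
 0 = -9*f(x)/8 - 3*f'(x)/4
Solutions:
 f(x) = C1*exp(-3*x/2)


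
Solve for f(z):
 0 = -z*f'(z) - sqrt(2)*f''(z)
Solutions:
 f(z) = C1 + C2*erf(2^(1/4)*z/2)


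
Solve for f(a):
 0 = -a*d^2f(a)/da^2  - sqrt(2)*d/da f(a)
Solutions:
 f(a) = C1 + C2*a^(1 - sqrt(2))


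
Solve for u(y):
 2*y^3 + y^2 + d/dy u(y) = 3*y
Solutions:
 u(y) = C1 - y^4/2 - y^3/3 + 3*y^2/2


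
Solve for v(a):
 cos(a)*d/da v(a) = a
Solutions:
 v(a) = C1 + Integral(a/cos(a), a)


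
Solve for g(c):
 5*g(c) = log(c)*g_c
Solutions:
 g(c) = C1*exp(5*li(c))


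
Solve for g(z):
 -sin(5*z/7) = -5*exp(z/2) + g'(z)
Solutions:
 g(z) = C1 + 10*exp(z/2) + 7*cos(5*z/7)/5


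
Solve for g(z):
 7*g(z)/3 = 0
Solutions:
 g(z) = 0


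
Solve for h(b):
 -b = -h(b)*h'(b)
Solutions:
 h(b) = -sqrt(C1 + b^2)
 h(b) = sqrt(C1 + b^2)


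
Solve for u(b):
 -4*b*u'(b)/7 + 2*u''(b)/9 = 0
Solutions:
 u(b) = C1 + C2*erfi(3*sqrt(7)*b/7)


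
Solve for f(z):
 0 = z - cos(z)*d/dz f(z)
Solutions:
 f(z) = C1 + Integral(z/cos(z), z)


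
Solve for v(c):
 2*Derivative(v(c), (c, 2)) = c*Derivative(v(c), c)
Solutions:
 v(c) = C1 + C2*erfi(c/2)


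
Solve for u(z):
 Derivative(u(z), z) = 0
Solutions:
 u(z) = C1


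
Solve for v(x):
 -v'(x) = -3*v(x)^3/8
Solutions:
 v(x) = -2*sqrt(-1/(C1 + 3*x))
 v(x) = 2*sqrt(-1/(C1 + 3*x))


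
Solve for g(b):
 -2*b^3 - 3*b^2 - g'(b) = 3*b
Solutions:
 g(b) = C1 - b^4/2 - b^3 - 3*b^2/2


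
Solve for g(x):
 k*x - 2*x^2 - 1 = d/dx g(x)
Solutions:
 g(x) = C1 + k*x^2/2 - 2*x^3/3 - x


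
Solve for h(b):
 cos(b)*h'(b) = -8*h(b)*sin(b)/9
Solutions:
 h(b) = C1*cos(b)^(8/9)


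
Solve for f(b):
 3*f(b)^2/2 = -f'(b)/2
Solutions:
 f(b) = 1/(C1 + 3*b)


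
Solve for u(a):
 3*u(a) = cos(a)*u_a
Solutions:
 u(a) = C1*(sin(a) + 1)^(3/2)/(sin(a) - 1)^(3/2)


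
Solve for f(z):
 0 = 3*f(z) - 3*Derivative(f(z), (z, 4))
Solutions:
 f(z) = C1*exp(-z) + C2*exp(z) + C3*sin(z) + C4*cos(z)


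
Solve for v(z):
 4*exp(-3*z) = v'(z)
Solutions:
 v(z) = C1 - 4*exp(-3*z)/3


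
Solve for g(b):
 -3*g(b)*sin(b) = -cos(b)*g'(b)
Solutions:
 g(b) = C1/cos(b)^3


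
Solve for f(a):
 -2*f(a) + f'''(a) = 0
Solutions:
 f(a) = C3*exp(2^(1/3)*a) + (C1*sin(2^(1/3)*sqrt(3)*a/2) + C2*cos(2^(1/3)*sqrt(3)*a/2))*exp(-2^(1/3)*a/2)


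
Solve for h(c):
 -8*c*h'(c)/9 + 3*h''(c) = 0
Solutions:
 h(c) = C1 + C2*erfi(2*sqrt(3)*c/9)


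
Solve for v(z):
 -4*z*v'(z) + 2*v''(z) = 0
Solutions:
 v(z) = C1 + C2*erfi(z)


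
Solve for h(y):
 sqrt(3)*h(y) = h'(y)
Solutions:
 h(y) = C1*exp(sqrt(3)*y)


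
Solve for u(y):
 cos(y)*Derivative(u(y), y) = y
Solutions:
 u(y) = C1 + Integral(y/cos(y), y)


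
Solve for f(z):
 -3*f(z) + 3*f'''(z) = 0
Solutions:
 f(z) = C3*exp(z) + (C1*sin(sqrt(3)*z/2) + C2*cos(sqrt(3)*z/2))*exp(-z/2)


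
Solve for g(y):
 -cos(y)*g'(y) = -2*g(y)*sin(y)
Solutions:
 g(y) = C1/cos(y)^2


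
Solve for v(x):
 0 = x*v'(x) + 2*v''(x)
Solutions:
 v(x) = C1 + C2*erf(x/2)


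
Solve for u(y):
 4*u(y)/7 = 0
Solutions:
 u(y) = 0


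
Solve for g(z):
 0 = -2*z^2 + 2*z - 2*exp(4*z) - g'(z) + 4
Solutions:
 g(z) = C1 - 2*z^3/3 + z^2 + 4*z - exp(4*z)/2


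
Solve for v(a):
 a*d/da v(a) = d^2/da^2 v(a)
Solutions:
 v(a) = C1 + C2*erfi(sqrt(2)*a/2)


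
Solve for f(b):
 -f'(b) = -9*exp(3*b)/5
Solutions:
 f(b) = C1 + 3*exp(3*b)/5


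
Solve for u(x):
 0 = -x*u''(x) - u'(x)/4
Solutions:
 u(x) = C1 + C2*x^(3/4)


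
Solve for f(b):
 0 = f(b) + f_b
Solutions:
 f(b) = C1*exp(-b)


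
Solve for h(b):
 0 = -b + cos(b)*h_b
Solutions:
 h(b) = C1 + Integral(b/cos(b), b)


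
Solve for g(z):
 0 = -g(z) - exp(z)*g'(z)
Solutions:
 g(z) = C1*exp(exp(-z))


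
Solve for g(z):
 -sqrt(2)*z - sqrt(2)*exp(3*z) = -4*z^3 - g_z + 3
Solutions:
 g(z) = C1 - z^4 + sqrt(2)*z^2/2 + 3*z + sqrt(2)*exp(3*z)/3


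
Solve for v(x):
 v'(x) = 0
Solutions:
 v(x) = C1


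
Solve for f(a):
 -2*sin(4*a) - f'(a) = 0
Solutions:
 f(a) = C1 + cos(4*a)/2


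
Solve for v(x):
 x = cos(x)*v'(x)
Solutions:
 v(x) = C1 + Integral(x/cos(x), x)


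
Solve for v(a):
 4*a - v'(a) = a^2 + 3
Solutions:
 v(a) = C1 - a^3/3 + 2*a^2 - 3*a


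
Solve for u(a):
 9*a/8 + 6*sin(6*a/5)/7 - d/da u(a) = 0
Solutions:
 u(a) = C1 + 9*a^2/16 - 5*cos(6*a/5)/7


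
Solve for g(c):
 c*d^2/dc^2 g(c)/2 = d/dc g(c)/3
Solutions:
 g(c) = C1 + C2*c^(5/3)


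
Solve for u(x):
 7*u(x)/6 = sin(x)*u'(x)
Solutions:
 u(x) = C1*(cos(x) - 1)^(7/12)/(cos(x) + 1)^(7/12)


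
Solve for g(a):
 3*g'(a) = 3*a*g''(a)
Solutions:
 g(a) = C1 + C2*a^2


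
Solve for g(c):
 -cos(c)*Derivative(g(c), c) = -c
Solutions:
 g(c) = C1 + Integral(c/cos(c), c)


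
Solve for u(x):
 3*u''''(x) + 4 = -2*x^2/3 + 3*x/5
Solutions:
 u(x) = C1 + C2*x + C3*x^2 + C4*x^3 - x^6/1620 + x^5/600 - x^4/18


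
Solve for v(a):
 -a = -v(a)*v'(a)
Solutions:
 v(a) = -sqrt(C1 + a^2)
 v(a) = sqrt(C1 + a^2)


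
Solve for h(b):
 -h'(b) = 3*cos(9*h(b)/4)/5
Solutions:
 3*b/5 - 2*log(sin(9*h(b)/4) - 1)/9 + 2*log(sin(9*h(b)/4) + 1)/9 = C1


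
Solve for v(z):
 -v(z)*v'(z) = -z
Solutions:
 v(z) = -sqrt(C1 + z^2)
 v(z) = sqrt(C1 + z^2)


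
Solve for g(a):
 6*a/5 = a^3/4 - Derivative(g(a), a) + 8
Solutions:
 g(a) = C1 + a^4/16 - 3*a^2/5 + 8*a


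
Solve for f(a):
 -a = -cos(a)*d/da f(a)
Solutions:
 f(a) = C1 + Integral(a/cos(a), a)


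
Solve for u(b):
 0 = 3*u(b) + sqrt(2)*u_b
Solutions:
 u(b) = C1*exp(-3*sqrt(2)*b/2)


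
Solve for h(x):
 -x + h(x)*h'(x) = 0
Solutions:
 h(x) = -sqrt(C1 + x^2)
 h(x) = sqrt(C1 + x^2)


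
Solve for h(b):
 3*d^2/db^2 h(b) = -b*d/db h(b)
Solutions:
 h(b) = C1 + C2*erf(sqrt(6)*b/6)


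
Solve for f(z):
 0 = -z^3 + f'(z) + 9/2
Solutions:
 f(z) = C1 + z^4/4 - 9*z/2


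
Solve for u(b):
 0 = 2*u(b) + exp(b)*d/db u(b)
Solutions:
 u(b) = C1*exp(2*exp(-b))


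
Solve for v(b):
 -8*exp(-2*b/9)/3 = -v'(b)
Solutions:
 v(b) = C1 - 12*exp(-2*b/9)


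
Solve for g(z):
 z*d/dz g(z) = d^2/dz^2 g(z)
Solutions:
 g(z) = C1 + C2*erfi(sqrt(2)*z/2)


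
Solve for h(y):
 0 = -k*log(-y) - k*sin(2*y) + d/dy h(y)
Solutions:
 h(y) = C1 + k*(y*log(-y) - y - cos(2*y)/2)


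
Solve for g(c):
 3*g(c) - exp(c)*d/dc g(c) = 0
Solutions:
 g(c) = C1*exp(-3*exp(-c))


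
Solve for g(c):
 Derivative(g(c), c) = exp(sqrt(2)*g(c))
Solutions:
 g(c) = sqrt(2)*(2*log(-1/(C1 + c)) - log(2))/4


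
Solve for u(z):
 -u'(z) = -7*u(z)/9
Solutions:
 u(z) = C1*exp(7*z/9)


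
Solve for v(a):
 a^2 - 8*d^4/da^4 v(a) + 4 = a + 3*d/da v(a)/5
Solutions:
 v(a) = C1 + C4*exp(-3^(1/3)*5^(2/3)*a/10) + 5*a^3/9 - 5*a^2/6 + 20*a/3 + (C2*sin(3^(5/6)*5^(2/3)*a/20) + C3*cos(3^(5/6)*5^(2/3)*a/20))*exp(3^(1/3)*5^(2/3)*a/20)


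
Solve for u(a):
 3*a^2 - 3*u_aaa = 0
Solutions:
 u(a) = C1 + C2*a + C3*a^2 + a^5/60


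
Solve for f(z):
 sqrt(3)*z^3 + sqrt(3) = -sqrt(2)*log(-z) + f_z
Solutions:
 f(z) = C1 + sqrt(3)*z^4/4 + sqrt(2)*z*log(-z) + z*(-sqrt(2) + sqrt(3))


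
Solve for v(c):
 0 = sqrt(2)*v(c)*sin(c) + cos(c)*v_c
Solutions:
 v(c) = C1*cos(c)^(sqrt(2))


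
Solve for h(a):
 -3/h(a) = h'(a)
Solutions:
 h(a) = -sqrt(C1 - 6*a)
 h(a) = sqrt(C1 - 6*a)


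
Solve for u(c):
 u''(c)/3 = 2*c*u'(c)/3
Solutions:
 u(c) = C1 + C2*erfi(c)


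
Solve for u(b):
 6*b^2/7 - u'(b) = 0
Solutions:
 u(b) = C1 + 2*b^3/7


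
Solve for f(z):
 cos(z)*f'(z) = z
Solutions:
 f(z) = C1 + Integral(z/cos(z), z)


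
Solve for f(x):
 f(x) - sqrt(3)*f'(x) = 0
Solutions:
 f(x) = C1*exp(sqrt(3)*x/3)


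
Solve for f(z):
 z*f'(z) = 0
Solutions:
 f(z) = C1


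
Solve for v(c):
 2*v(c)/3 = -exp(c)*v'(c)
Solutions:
 v(c) = C1*exp(2*exp(-c)/3)


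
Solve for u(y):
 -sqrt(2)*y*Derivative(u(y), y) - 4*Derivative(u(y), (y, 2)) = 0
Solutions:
 u(y) = C1 + C2*erf(2^(3/4)*y/4)


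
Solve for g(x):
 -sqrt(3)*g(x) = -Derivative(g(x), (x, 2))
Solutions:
 g(x) = C1*exp(-3^(1/4)*x) + C2*exp(3^(1/4)*x)


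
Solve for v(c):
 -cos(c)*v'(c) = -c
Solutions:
 v(c) = C1 + Integral(c/cos(c), c)


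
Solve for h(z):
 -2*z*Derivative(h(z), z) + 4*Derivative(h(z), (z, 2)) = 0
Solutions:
 h(z) = C1 + C2*erfi(z/2)


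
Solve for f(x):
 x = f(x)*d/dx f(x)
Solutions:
 f(x) = -sqrt(C1 + x^2)
 f(x) = sqrt(C1 + x^2)


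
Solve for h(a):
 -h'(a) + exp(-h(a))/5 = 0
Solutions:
 h(a) = log(C1 + a/5)


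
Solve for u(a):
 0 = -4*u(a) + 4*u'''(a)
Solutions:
 u(a) = C3*exp(a) + (C1*sin(sqrt(3)*a/2) + C2*cos(sqrt(3)*a/2))*exp(-a/2)


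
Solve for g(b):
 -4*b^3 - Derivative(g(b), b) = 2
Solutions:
 g(b) = C1 - b^4 - 2*b


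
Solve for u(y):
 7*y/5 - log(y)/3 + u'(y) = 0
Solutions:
 u(y) = C1 - 7*y^2/10 + y*log(y)/3 - y/3


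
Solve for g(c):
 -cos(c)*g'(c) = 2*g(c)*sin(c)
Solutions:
 g(c) = C1*cos(c)^2


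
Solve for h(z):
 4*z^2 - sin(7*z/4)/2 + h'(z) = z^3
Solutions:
 h(z) = C1 + z^4/4 - 4*z^3/3 - 2*cos(7*z/4)/7


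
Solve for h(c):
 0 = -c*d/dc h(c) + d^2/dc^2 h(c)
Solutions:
 h(c) = C1 + C2*erfi(sqrt(2)*c/2)
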